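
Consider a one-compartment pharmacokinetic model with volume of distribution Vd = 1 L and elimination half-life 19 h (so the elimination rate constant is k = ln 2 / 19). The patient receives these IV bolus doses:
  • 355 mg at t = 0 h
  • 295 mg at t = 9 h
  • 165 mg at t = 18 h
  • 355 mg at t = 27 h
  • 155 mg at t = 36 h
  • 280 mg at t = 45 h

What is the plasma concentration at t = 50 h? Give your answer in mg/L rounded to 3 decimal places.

654.454 mg/L

k = ln 2 / 19 = 0.03648 per h
Dose 1 (355 mg at t=0 h): 355·exp(−0.03648·50) = 57.285 mg/L
Dose 2 (295 mg at t=9 h): 295·exp(−0.03648·41) = 66.104 mg/L
Dose 3 (165 mg at t=18 h): 165·exp(−0.03648·32) = 51.344 mg/L
Dose 4 (355 mg at t=27 h): 355·exp(−0.03648·23) = 153.399 mg/L
Dose 5 (155 mg at t=36 h): 155·exp(−0.03648·14) = 93.008 mg/L
Dose 6 (280 mg at t=45 h): 280·exp(−0.03648·5) = 233.313 mg/L
C(50) = 57.285 + 66.104 + 51.344 + 153.399 + 93.008 + 233.313 = 654.454 mg/L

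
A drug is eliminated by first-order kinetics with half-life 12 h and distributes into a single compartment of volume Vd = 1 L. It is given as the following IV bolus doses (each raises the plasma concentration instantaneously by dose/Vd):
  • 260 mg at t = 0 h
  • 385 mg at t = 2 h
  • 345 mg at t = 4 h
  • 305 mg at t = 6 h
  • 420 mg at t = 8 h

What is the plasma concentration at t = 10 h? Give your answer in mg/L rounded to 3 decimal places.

k = ln 2 / 12 = 0.05776 per h
Dose 1 (260 mg at t=0 h): 260·exp(−0.05776·10) = 145.920 mg/L
Dose 2 (385 mg at t=2 h): 385·exp(−0.05776·8) = 242.535 mg/L
Dose 3 (345 mg at t=4 h): 345·exp(−0.05776·6) = 243.952 mg/L
Dose 4 (305 mg at t=6 h): 305·exp(−0.05776·4) = 242.079 mg/L
Dose 5 (420 mg at t=8 h): 420·exp(−0.05776·2) = 374.177 mg/L
C(10) = 145.920 + 242.535 + 243.952 + 242.079 + 374.177 = 1248.663 mg/L

1248.663 mg/L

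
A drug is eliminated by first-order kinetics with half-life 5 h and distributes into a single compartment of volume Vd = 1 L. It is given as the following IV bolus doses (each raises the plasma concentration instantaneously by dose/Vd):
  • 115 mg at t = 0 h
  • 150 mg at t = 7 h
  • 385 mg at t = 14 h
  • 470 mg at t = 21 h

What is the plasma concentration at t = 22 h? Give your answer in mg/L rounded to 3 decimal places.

k = ln 2 / 5 = 0.13863 per h
Dose 1 (115 mg at t=0 h): 115·exp(−0.13863·22) = 5.447 mg/L
Dose 2 (150 mg at t=7 h): 150·exp(−0.13863·15) = 18.750 mg/L
Dose 3 (385 mg at t=14 h): 385·exp(−0.13863·8) = 127.003 mg/L
Dose 4 (470 mg at t=21 h): 470·exp(−0.13863·1) = 409.159 mg/L
C(22) = 5.447 + 18.750 + 127.003 + 409.159 = 560.359 mg/L

560.359 mg/L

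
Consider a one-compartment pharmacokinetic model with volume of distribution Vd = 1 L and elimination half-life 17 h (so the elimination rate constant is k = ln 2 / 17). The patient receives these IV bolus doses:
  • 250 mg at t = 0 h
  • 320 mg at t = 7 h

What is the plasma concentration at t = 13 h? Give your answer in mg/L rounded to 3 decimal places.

397.699 mg/L

k = ln 2 / 17 = 0.04077 per h
Dose 1 (250 mg at t=0 h): 250·exp(−0.04077·13) = 147.143 mg/L
Dose 2 (320 mg at t=7 h): 320·exp(−0.04077·6) = 250.556 mg/L
C(13) = 147.143 + 250.556 = 397.699 mg/L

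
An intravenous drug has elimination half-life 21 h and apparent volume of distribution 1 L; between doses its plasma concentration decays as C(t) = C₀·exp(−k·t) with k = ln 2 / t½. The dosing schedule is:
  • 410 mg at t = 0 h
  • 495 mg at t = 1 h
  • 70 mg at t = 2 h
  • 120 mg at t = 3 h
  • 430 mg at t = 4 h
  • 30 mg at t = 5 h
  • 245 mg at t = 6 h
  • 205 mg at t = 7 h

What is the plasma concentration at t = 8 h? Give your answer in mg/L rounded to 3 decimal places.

1698.581 mg/L

k = ln 2 / 21 = 0.03301 per h
Dose 1 (410 mg at t=0 h): 410·exp(−0.03301·8) = 314.851 mg/L
Dose 2 (495 mg at t=1 h): 495·exp(−0.03301·7) = 392.882 mg/L
Dose 3 (70 mg at t=2 h): 70·exp(−0.03301·6) = 57.423 mg/L
Dose 4 (120 mg at t=3 h): 120·exp(−0.03301·5) = 101.744 mg/L
Dose 5 (430 mg at t=4 h): 430·exp(−0.03301·4) = 376.816 mg/L
Dose 6 (30 mg at t=5 h): 30·exp(−0.03301·3) = 27.172 mg/L
Dose 7 (245 mg at t=6 h): 245·exp(−0.03301·2) = 229.349 mg/L
Dose 8 (205 mg at t=7 h): 205·exp(−0.03301·1) = 198.344 mg/L
C(8) = 314.851 + 392.882 + 57.423 + 101.744 + 376.816 + 27.172 + 229.349 + 198.344 = 1698.581 mg/L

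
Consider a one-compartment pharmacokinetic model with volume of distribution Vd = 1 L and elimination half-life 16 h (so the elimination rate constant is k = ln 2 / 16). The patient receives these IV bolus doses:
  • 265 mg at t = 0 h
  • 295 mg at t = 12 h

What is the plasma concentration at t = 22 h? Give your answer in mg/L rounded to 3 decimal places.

k = ln 2 / 16 = 0.04332 per h
Dose 1 (265 mg at t=0 h): 265·exp(−0.04332·22) = 102.171 mg/L
Dose 2 (295 mg at t=12 h): 295·exp(−0.04332·10) = 191.284 mg/L
C(22) = 102.171 + 191.284 = 293.455 mg/L

293.455 mg/L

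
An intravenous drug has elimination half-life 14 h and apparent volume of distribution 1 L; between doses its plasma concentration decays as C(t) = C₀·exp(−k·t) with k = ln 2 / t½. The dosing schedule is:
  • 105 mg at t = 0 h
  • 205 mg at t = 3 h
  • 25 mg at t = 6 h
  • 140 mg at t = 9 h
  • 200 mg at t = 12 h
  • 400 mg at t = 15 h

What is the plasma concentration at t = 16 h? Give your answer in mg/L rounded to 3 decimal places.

814.231 mg/L

k = ln 2 / 14 = 0.04951 per h
Dose 1 (105 mg at t=0 h): 105·exp(−0.04951·16) = 47.550 mg/L
Dose 2 (205 mg at t=3 h): 205·exp(−0.04951·13) = 107.703 mg/L
Dose 3 (25 mg at t=6 h): 25·exp(−0.04951·10) = 15.238 mg/L
Dose 4 (140 mg at t=9 h): 140·exp(−0.04951·7) = 98.995 mg/L
Dose 5 (200 mg at t=12 h): 200·exp(−0.04951·4) = 164.067 mg/L
Dose 6 (400 mg at t=15 h): 400·exp(−0.04951·1) = 380.678 mg/L
C(16) = 47.550 + 107.703 + 15.238 + 98.995 + 164.067 + 380.678 = 814.231 mg/L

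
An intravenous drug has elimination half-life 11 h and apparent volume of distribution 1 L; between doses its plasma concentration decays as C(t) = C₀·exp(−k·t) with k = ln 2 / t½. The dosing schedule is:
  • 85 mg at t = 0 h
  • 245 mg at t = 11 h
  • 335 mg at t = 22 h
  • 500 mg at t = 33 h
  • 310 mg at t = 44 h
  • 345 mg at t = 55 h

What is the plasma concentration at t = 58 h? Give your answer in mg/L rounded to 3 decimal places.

k = ln 2 / 11 = 0.06301 per h
Dose 1 (85 mg at t=0 h): 85·exp(−0.06301·58) = 2.199 mg/L
Dose 2 (245 mg at t=11 h): 245·exp(−0.06301·47) = 12.675 mg/L
Dose 3 (335 mg at t=22 h): 335·exp(−0.06301·36) = 34.662 mg/L
Dose 4 (500 mg at t=33 h): 500·exp(−0.06301·25) = 103.469 mg/L
Dose 5 (310 mg at t=44 h): 310·exp(−0.06301·14) = 128.302 mg/L
Dose 6 (345 mg at t=55 h): 345·exp(−0.06301·3) = 285.575 mg/L
C(58) = 2.199 + 12.675 + 34.662 + 103.469 + 128.302 + 285.575 = 566.882 mg/L

566.882 mg/L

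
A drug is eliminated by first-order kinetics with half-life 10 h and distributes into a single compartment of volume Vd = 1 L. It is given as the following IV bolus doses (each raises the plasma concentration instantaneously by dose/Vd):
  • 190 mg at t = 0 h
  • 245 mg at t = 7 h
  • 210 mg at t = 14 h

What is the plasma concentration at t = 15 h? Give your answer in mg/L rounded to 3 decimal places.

403.828 mg/L

k = ln 2 / 10 = 0.06931 per h
Dose 1 (190 mg at t=0 h): 190·exp(−0.06931·15) = 67.175 mg/L
Dose 2 (245 mg at t=7 h): 245·exp(−0.06931·8) = 140.716 mg/L
Dose 3 (210 mg at t=14 h): 210·exp(−0.06931·1) = 195.937 mg/L
C(15) = 67.175 + 140.716 + 195.937 = 403.828 mg/L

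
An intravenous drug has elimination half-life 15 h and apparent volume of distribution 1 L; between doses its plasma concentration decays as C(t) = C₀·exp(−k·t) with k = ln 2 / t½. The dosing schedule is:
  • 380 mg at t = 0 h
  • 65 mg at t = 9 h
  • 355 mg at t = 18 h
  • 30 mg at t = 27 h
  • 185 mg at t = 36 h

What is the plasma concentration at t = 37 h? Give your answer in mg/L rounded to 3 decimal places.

429.658 mg/L

k = ln 2 / 15 = 0.04621 per h
Dose 1 (380 mg at t=0 h): 380·exp(−0.04621·37) = 68.745 mg/L
Dose 2 (65 mg at t=9 h): 65·exp(−0.04621·28) = 17.823 mg/L
Dose 3 (355 mg at t=18 h): 355·exp(−0.04621·19) = 147.545 mg/L
Dose 4 (30 mg at t=27 h): 30·exp(−0.04621·10) = 18.899 mg/L
Dose 5 (185 mg at t=36 h): 185·exp(−0.04621·1) = 176.646 mg/L
C(37) = 68.745 + 17.823 + 147.545 + 18.899 + 176.646 = 429.658 mg/L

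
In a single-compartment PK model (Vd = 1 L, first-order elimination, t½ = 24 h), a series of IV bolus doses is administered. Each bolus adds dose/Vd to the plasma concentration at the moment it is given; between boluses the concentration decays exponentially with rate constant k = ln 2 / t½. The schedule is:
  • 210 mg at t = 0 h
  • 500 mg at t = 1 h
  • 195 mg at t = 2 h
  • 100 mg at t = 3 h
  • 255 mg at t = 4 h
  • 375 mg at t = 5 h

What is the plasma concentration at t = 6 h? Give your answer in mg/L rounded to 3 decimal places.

k = ln 2 / 24 = 0.02888 per h
Dose 1 (210 mg at t=0 h): 210·exp(−0.02888·6) = 176.588 mg/L
Dose 2 (500 mg at t=1 h): 500·exp(−0.02888·5) = 432.768 mg/L
Dose 3 (195 mg at t=2 h): 195·exp(−0.02888·4) = 173.725 mg/L
Dose 4 (100 mg at t=3 h): 100·exp(−0.02888·3) = 91.700 mg/L
Dose 5 (255 mg at t=4 h): 255·exp(−0.02888·2) = 240.688 mg/L
Dose 6 (375 mg at t=5 h): 375·exp(−0.02888·1) = 364.324 mg/L
C(6) = 176.588 + 432.768 + 173.725 + 91.700 + 240.688 + 364.324 = 1479.795 mg/L

1479.795 mg/L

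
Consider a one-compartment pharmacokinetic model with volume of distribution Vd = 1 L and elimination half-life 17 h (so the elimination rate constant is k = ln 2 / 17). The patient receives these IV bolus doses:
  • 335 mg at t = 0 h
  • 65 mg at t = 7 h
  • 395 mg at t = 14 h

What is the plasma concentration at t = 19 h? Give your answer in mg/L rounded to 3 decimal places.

516.383 mg/L

k = ln 2 / 17 = 0.04077 per h
Dose 1 (335 mg at t=0 h): 335·exp(−0.04077·19) = 154.383 mg/L
Dose 2 (65 mg at t=7 h): 65·exp(−0.04077·12) = 39.849 mg/L
Dose 3 (395 mg at t=14 h): 395·exp(−0.04077·5) = 322.151 mg/L
C(19) = 154.383 + 39.849 + 322.151 = 516.383 mg/L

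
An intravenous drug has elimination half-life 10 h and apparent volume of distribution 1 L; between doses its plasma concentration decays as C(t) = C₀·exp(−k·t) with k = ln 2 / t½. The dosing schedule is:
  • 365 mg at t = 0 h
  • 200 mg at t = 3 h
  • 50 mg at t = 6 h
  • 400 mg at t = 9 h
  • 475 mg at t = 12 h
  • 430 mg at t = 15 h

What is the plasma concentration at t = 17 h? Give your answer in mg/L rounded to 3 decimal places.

1151.406 mg/L

k = ln 2 / 10 = 0.06931 per h
Dose 1 (365 mg at t=0 h): 365·exp(−0.06931·17) = 112.342 mg/L
Dose 2 (200 mg at t=3 h): 200·exp(−0.06931·14) = 75.786 mg/L
Dose 3 (50 mg at t=6 h): 50·exp(−0.06931·11) = 23.326 mg/L
Dose 4 (400 mg at t=9 h): 400·exp(−0.06931·8) = 229.740 mg/L
Dose 5 (475 mg at t=12 h): 475·exp(−0.06931·5) = 335.876 mg/L
Dose 6 (430 mg at t=15 h): 430·exp(−0.06931·2) = 374.337 mg/L
C(17) = 112.342 + 75.786 + 23.326 + 229.740 + 335.876 + 374.337 = 1151.406 mg/L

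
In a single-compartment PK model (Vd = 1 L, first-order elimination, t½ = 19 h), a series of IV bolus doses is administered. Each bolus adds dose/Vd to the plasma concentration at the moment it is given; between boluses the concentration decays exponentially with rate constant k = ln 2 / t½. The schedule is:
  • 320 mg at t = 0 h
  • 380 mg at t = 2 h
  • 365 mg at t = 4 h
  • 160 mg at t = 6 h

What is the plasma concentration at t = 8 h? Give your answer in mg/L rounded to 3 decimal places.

1008.480 mg/L

k = ln 2 / 19 = 0.03648 per h
Dose 1 (320 mg at t=0 h): 320·exp(−0.03648·8) = 239.001 mg/L
Dose 2 (380 mg at t=2 h): 380·exp(−0.03648·6) = 305.296 mg/L
Dose 3 (365 mg at t=4 h): 365·exp(−0.03648·4) = 315.441 mg/L
Dose 4 (160 mg at t=6 h): 160·exp(−0.03648·2) = 148.742 mg/L
C(8) = 239.001 + 305.296 + 315.441 + 148.742 = 1008.480 mg/L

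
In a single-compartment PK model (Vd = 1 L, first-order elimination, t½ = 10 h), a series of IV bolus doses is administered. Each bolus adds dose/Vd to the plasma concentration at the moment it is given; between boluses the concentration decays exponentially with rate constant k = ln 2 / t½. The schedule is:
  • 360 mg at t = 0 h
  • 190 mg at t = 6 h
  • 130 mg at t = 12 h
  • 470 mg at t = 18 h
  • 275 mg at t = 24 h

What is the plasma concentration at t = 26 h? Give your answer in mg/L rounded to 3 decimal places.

665.484 mg/L

k = ln 2 / 10 = 0.06931 per h
Dose 1 (360 mg at t=0 h): 360·exp(−0.06931·26) = 59.378 mg/L
Dose 2 (190 mg at t=6 h): 190·exp(−0.06931·20) = 47.500 mg/L
Dose 3 (130 mg at t=12 h): 130·exp(−0.06931·14) = 49.261 mg/L
Dose 4 (470 mg at t=18 h): 470·exp(−0.06931·8) = 269.944 mg/L
Dose 5 (275 mg at t=24 h): 275·exp(−0.06931·2) = 239.401 mg/L
C(26) = 59.378 + 47.500 + 49.261 + 269.944 + 239.401 = 665.484 mg/L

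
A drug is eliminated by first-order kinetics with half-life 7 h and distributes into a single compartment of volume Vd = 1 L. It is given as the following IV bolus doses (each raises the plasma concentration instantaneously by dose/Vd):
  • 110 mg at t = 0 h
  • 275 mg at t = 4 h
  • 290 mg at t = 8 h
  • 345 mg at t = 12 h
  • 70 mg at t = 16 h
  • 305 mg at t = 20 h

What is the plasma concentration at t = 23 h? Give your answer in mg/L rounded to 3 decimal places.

k = ln 2 / 7 = 0.09902 per h
Dose 1 (110 mg at t=0 h): 110·exp(−0.09902·23) = 11.280 mg/L
Dose 2 (275 mg at t=4 h): 275·exp(−0.09902·19) = 41.904 mg/L
Dose 3 (290 mg at t=8 h): 290·exp(−0.09902·15) = 65.665 mg/L
Dose 4 (345 mg at t=12 h): 345·exp(−0.09902·11) = 116.084 mg/L
Dose 5 (70 mg at t=16 h): 70·exp(−0.09902·7) = 35.000 mg/L
Dose 6 (305 mg at t=20 h): 305·exp(−0.09902·3) = 226.614 mg/L
C(23) = 11.280 + 41.904 + 65.665 + 116.084 + 35.000 + 226.614 = 496.546 mg/L

496.546 mg/L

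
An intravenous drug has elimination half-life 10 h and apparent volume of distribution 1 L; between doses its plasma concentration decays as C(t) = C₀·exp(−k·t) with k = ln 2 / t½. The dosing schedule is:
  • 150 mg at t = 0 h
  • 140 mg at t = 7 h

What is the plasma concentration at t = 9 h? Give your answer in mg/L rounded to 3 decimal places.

202.260 mg/L

k = ln 2 / 10 = 0.06931 per h
Dose 1 (150 mg at t=0 h): 150·exp(−0.06931·9) = 80.383 mg/L
Dose 2 (140 mg at t=7 h): 140·exp(−0.06931·2) = 121.877 mg/L
C(9) = 80.383 + 121.877 = 202.260 mg/L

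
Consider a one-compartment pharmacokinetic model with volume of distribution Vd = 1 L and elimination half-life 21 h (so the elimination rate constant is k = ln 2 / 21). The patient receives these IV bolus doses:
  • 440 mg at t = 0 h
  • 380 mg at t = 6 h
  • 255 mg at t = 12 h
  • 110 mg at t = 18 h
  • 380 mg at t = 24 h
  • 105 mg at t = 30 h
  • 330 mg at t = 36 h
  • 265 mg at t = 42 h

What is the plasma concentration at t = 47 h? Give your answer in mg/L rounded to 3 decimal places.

k = ln 2 / 21 = 0.03301 per h
Dose 1 (440 mg at t=0 h): 440·exp(−0.03301·47) = 93.265 mg/L
Dose 2 (380 mg at t=6 h): 380·exp(−0.03301·41) = 98.188 mg/L
Dose 3 (255 mg at t=12 h): 255·exp(−0.03301·35) = 80.320 mg/L
Dose 4 (110 mg at t=18 h): 110·exp(−0.03301·29) = 42.236 mg/L
Dose 5 (380 mg at t=24 h): 380·exp(−0.03301·23) = 177.862 mg/L
Dose 6 (105 mg at t=30 h): 105·exp(−0.03301·17) = 59.910 mg/L
Dose 7 (330 mg at t=36 h): 330·exp(−0.03301·11) = 229.526 mg/L
Dose 8 (265 mg at t=42 h): 265·exp(−0.03301·5) = 224.684 mg/L
C(47) = 93.265 + 98.188 + 80.320 + 42.236 + 177.862 + 59.910 + 229.526 + 224.684 = 1005.991 mg/L

1005.991 mg/L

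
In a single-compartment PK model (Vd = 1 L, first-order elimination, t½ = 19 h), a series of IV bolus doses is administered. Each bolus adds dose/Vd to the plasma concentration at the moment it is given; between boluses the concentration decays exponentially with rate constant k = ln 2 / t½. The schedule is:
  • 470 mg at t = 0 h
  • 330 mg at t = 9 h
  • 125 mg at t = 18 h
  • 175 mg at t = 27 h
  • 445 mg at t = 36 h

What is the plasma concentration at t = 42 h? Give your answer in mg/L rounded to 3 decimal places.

k = ln 2 / 19 = 0.03648 per h
Dose 1 (470 mg at t=0 h): 470·exp(−0.03648·42) = 101.546 mg/L
Dose 2 (330 mg at t=9 h): 330·exp(−0.03648·33) = 99.008 mg/L
Dose 3 (125 mg at t=18 h): 125·exp(−0.03648·24) = 52.079 mg/L
Dose 4 (175 mg at t=27 h): 175·exp(−0.03648·15) = 101.247 mg/L
Dose 5 (445 mg at t=36 h): 445·exp(−0.03648·6) = 357.518 mg/L
C(42) = 101.546 + 99.008 + 52.079 + 101.247 + 357.518 = 711.399 mg/L

711.399 mg/L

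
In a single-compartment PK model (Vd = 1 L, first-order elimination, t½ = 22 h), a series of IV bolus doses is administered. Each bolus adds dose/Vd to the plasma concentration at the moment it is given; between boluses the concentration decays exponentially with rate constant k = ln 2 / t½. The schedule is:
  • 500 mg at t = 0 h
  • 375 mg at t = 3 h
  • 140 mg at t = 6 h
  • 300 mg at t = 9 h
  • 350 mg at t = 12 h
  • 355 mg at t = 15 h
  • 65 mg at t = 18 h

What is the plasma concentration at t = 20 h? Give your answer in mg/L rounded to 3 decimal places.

k = ln 2 / 22 = 0.03151 per h
Dose 1 (500 mg at t=0 h): 500·exp(−0.03151·20) = 266.260 mg/L
Dose 2 (375 mg at t=3 h): 375·exp(−0.03151·17) = 219.491 mg/L
Dose 3 (140 mg at t=6 h): 140·exp(−0.03151·14) = 90.067 mg/L
Dose 4 (300 mg at t=9 h): 300·exp(−0.03151·11) = 212.132 mg/L
Dose 5 (350 mg at t=12 h): 350·exp(−0.03151·8) = 272.021 mg/L
Dose 6 (355 mg at t=15 h): 355·exp(−0.03151·5) = 303.258 mg/L
Dose 7 (65 mg at t=18 h): 65·exp(−0.03151·2) = 61.031 mg/L
C(20) = 266.260 + 219.491 + 90.067 + 212.132 + 272.021 + 303.258 + 61.031 = 1424.260 mg/L

1424.260 mg/L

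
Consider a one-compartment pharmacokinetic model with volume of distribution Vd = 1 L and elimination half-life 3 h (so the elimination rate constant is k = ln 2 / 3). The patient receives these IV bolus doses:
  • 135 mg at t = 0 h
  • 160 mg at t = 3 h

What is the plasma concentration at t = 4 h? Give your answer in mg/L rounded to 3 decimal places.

k = ln 2 / 3 = 0.23105 per h
Dose 1 (135 mg at t=0 h): 135·exp(−0.23105·4) = 53.575 mg/L
Dose 2 (160 mg at t=3 h): 160·exp(−0.23105·1) = 126.992 mg/L
C(4) = 53.575 + 126.992 = 180.567 mg/L

180.567 mg/L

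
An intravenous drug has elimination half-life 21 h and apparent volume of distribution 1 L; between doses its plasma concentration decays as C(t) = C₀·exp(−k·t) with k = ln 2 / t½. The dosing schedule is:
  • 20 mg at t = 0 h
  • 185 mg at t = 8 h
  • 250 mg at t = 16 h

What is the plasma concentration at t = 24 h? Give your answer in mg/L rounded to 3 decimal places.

310.138 mg/L

k = ln 2 / 21 = 0.03301 per h
Dose 1 (20 mg at t=0 h): 20·exp(−0.03301·24) = 9.057 mg/L
Dose 2 (185 mg at t=8 h): 185·exp(−0.03301·16) = 109.098 mg/L
Dose 3 (250 mg at t=16 h): 250·exp(−0.03301·8) = 191.983 mg/L
C(24) = 9.057 + 109.098 + 191.983 = 310.138 mg/L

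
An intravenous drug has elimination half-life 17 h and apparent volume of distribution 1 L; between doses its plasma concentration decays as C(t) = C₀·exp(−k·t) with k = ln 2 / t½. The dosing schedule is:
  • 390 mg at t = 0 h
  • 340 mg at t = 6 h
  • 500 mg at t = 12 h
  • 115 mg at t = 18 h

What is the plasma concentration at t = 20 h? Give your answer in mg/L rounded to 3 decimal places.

k = ln 2 / 17 = 0.04077 per h
Dose 1 (390 mg at t=0 h): 390·exp(−0.04077·20) = 172.549 mg/L
Dose 2 (340 mg at t=6 h): 340·exp(−0.04077·14) = 192.120 mg/L
Dose 3 (500 mg at t=12 h): 500·exp(−0.04077·8) = 360.835 mg/L
Dose 4 (115 mg at t=18 h): 115·exp(−0.04077·2) = 105.994 mg/L
C(20) = 172.549 + 192.120 + 360.835 + 105.994 = 831.498 mg/L

831.498 mg/L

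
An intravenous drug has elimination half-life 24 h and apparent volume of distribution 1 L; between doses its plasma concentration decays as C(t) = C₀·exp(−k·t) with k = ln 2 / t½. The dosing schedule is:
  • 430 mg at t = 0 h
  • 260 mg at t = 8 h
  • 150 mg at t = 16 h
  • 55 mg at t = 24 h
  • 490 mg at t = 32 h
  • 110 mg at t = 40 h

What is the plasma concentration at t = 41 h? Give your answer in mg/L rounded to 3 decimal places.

823.066 mg/L

k = ln 2 / 24 = 0.02888 per h
Dose 1 (430 mg at t=0 h): 430·exp(−0.02888·41) = 131.586 mg/L
Dose 2 (260 mg at t=8 h): 260·exp(−0.02888·33) = 100.244 mg/L
Dose 3 (150 mg at t=16 h): 150·exp(−0.02888·25) = 72.865 mg/L
Dose 4 (55 mg at t=24 h): 55·exp(−0.02888·17) = 33.661 mg/L
Dose 5 (490 mg at t=32 h): 490·exp(−0.02888·9) = 377.842 mg/L
Dose 6 (110 mg at t=40 h): 110·exp(−0.02888·1) = 106.869 mg/L
C(41) = 131.586 + 100.244 + 72.865 + 33.661 + 377.842 + 106.869 = 823.066 mg/L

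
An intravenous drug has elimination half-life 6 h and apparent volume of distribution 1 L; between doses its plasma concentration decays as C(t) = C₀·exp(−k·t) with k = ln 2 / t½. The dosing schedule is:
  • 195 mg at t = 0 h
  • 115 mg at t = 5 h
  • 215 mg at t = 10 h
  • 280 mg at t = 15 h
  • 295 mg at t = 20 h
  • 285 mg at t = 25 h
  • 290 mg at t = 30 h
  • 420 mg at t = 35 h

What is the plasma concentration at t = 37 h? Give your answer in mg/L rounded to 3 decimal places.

612.293 mg/L

k = ln 2 / 6 = 0.11552 per h
Dose 1 (195 mg at t=0 h): 195·exp(−0.11552·37) = 2.714 mg/L
Dose 2 (115 mg at t=5 h): 115·exp(−0.11552·32) = 2.852 mg/L
Dose 3 (215 mg at t=10 h): 215·exp(−0.11552·27) = 9.502 mg/L
Dose 4 (280 mg at t=15 h): 280·exp(−0.11552·22) = 22.049 mg/L
Dose 5 (295 mg at t=20 h): 295·exp(−0.11552·17) = 41.391 mg/L
Dose 6 (285 mg at t=25 h): 285·exp(−0.11552·12) = 71.250 mg/L
Dose 7 (290 mg at t=30 h): 290·exp(−0.11552·7) = 129.180 mg/L
Dose 8 (420 mg at t=35 h): 420·exp(−0.11552·2) = 333.354 mg/L
C(37) = 2.714 + 2.852 + 9.502 + 22.049 + 41.391 + 71.250 + 129.180 + 333.354 = 612.293 mg/L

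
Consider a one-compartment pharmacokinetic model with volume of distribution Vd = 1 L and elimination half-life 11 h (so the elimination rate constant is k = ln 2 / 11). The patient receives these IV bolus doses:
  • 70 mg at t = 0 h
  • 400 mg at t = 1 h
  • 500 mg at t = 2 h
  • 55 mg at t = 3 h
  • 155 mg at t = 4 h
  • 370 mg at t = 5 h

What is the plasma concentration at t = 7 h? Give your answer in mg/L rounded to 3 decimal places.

1181.210 mg/L

k = ln 2 / 11 = 0.06301 per h
Dose 1 (70 mg at t=0 h): 70·exp(−0.06301·7) = 45.033 mg/L
Dose 2 (400 mg at t=1 h): 400·exp(−0.06301·6) = 274.070 mg/L
Dose 3 (500 mg at t=2 h): 500·exp(−0.06301·5) = 364.870 mg/L
Dose 4 (55 mg at t=3 h): 55·exp(−0.06301·4) = 42.746 mg/L
Dose 5 (155 mg at t=4 h): 155·exp(−0.06301·3) = 128.302 mg/L
Dose 6 (370 mg at t=5 h): 370·exp(−0.06301·2) = 326.189 mg/L
C(7) = 45.033 + 274.070 + 364.870 + 42.746 + 128.302 + 326.189 = 1181.210 mg/L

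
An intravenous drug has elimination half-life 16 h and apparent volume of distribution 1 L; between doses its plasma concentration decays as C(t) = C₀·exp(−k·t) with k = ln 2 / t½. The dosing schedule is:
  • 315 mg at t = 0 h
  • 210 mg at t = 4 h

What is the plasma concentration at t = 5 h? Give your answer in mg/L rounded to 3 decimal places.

k = ln 2 / 16 = 0.04332 per h
Dose 1 (315 mg at t=0 h): 315·exp(−0.04332·5) = 253.652 mg/L
Dose 2 (210 mg at t=4 h): 210·exp(−0.04332·1) = 201.097 mg/L
C(5) = 253.652 + 201.097 = 454.749 mg/L

454.749 mg/L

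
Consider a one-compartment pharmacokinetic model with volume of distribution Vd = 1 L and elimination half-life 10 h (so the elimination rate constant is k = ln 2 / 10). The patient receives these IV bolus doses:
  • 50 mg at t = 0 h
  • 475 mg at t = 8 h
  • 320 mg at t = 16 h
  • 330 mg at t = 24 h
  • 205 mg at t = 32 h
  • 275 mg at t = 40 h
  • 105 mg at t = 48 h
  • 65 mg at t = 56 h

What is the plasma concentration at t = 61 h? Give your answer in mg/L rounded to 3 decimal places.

k = ln 2 / 10 = 0.06931 per h
Dose 1 (50 mg at t=0 h): 50·exp(−0.06931·61) = 0.729 mg/L
Dose 2 (475 mg at t=8 h): 475·exp(−0.06931·53) = 12.057 mg/L
Dose 3 (320 mg at t=16 h): 320·exp(−0.06931·45) = 14.142 mg/L
Dose 4 (330 mg at t=24 h): 330·exp(−0.06931·37) = 25.392 mg/L
Dose 5 (205 mg at t=32 h): 205·exp(−0.06931·29) = 27.464 mg/L
Dose 6 (275 mg at t=40 h): 275·exp(−0.06931·21) = 64.146 mg/L
Dose 7 (105 mg at t=48 h): 105·exp(−0.06931·13) = 42.643 mg/L
Dose 8 (65 mg at t=56 h): 65·exp(−0.06931·5) = 45.962 mg/L
C(61) = 0.729 + 12.057 + 14.142 + 25.392 + 27.464 + 64.146 + 42.643 + 45.962 = 232.536 mg/L

232.536 mg/L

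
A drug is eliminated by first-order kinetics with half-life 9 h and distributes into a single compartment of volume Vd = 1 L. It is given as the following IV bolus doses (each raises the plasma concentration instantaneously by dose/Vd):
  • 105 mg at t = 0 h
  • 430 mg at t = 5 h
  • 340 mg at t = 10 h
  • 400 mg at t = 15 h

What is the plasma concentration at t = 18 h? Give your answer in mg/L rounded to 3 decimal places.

k = ln 2 / 9 = 0.07702 per h
Dose 1 (105 mg at t=0 h): 105·exp(−0.07702·18) = 26.250 mg/L
Dose 2 (430 mg at t=5 h): 430·exp(−0.07702·13) = 157.996 mg/L
Dose 3 (340 mg at t=10 h): 340·exp(−0.07702·8) = 183.610 mg/L
Dose 4 (400 mg at t=15 h): 400·exp(−0.07702·3) = 317.480 mg/L
C(18) = 26.250 + 157.996 + 183.610 + 317.480 = 685.337 mg/L

685.337 mg/L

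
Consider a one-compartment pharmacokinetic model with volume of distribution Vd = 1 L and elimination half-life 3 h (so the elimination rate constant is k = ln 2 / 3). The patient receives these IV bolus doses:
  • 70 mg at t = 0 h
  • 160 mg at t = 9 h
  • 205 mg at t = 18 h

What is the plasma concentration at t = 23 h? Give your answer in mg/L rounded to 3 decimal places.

k = ln 2 / 3 = 0.23105 per h
Dose 1 (70 mg at t=0 h): 70·exp(−0.23105·23) = 0.345 mg/L
Dose 2 (160 mg at t=9 h): 160·exp(−0.23105·14) = 6.300 mg/L
Dose 3 (205 mg at t=18 h): 205·exp(−0.23105·5) = 64.571 mg/L
C(23) = 0.345 + 6.300 + 64.571 = 71.215 mg/L

71.215 mg/L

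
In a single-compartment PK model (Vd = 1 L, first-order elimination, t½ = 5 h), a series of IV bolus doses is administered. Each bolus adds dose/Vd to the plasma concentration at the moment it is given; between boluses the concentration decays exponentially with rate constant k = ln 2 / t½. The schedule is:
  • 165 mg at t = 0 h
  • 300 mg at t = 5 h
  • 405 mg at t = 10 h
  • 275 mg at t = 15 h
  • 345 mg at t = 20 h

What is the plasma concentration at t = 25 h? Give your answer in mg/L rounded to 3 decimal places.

315.781 mg/L

k = ln 2 / 5 = 0.13863 per h
Dose 1 (165 mg at t=0 h): 165·exp(−0.13863·25) = 5.156 mg/L
Dose 2 (300 mg at t=5 h): 300·exp(−0.13863·20) = 18.750 mg/L
Dose 3 (405 mg at t=10 h): 405·exp(−0.13863·15) = 50.625 mg/L
Dose 4 (275 mg at t=15 h): 275·exp(−0.13863·10) = 68.750 mg/L
Dose 5 (345 mg at t=20 h): 345·exp(−0.13863·5) = 172.500 mg/L
C(25) = 5.156 + 18.750 + 50.625 + 68.750 + 172.500 = 315.781 mg/L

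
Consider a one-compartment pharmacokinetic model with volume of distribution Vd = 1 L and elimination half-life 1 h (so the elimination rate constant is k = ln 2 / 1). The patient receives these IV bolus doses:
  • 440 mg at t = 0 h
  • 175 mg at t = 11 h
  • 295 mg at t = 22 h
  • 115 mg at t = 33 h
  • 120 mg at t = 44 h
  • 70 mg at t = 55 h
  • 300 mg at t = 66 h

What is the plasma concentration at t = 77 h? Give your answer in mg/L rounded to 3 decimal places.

k = ln 2 / 1 = 0.69315 per h
Dose 1 (440 mg at t=0 h): 440·exp(−0.69315·77) = 0.000 mg/L
Dose 2 (175 mg at t=11 h): 175·exp(−0.69315·66) = 0.000 mg/L
Dose 3 (295 mg at t=22 h): 295·exp(−0.69315·55) = 0.000 mg/L
Dose 4 (115 mg at t=33 h): 115·exp(−0.69315·44) = 0.000 mg/L
Dose 5 (120 mg at t=44 h): 120·exp(−0.69315·33) = 0.000 mg/L
Dose 6 (70 mg at t=55 h): 70·exp(−0.69315·22) = 0.000 mg/L
Dose 7 (300 mg at t=66 h): 300·exp(−0.69315·11) = 0.146 mg/L
C(77) = 0.000 + 0.000 + 0.000 + 0.000 + 0.000 + 0.000 + 0.146 = 0.147 mg/L

0.147 mg/L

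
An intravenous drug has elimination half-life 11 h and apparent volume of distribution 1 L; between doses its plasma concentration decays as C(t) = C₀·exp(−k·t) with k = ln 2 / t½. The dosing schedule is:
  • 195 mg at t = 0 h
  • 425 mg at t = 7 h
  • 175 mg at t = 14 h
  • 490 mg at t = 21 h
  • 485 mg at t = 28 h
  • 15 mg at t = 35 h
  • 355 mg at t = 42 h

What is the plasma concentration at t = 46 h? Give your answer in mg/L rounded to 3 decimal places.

611.257 mg/L

k = ln 2 / 11 = 0.06301 per h
Dose 1 (195 mg at t=0 h): 195·exp(−0.06301·46) = 10.744 mg/L
Dose 2 (425 mg at t=7 h): 425·exp(−0.06301·39) = 36.400 mg/L
Dose 3 (175 mg at t=14 h): 175·exp(−0.06301·32) = 23.298 mg/L
Dose 4 (490 mg at t=21 h): 490·exp(−0.06301·25) = 101.400 mg/L
Dose 5 (485 mg at t=28 h): 485·exp(−0.06301·18) = 156.008 mg/L
Dose 6 (15 mg at t=35 h): 15·exp(−0.06301·11) = 7.500 mg/L
Dose 7 (355 mg at t=42 h): 355·exp(−0.06301·4) = 275.907 mg/L
C(46) = 10.744 + 36.400 + 23.298 + 101.400 + 156.008 + 7.500 + 275.907 = 611.257 mg/L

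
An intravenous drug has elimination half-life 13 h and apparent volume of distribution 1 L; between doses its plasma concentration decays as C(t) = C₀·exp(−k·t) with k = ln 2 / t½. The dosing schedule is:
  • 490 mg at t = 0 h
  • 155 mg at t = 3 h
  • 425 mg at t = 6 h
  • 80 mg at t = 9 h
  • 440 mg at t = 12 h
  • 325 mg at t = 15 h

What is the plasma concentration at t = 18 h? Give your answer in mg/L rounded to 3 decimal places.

k = ln 2 / 13 = 0.05332 per h
Dose 1 (490 mg at t=0 h): 490·exp(−0.05332·18) = 187.666 mg/L
Dose 2 (155 mg at t=3 h): 155·exp(−0.05332·15) = 69.661 mg/L
Dose 3 (425 mg at t=6 h): 425·exp(−0.05332·12) = 224.138 mg/L
Dose 4 (80 mg at t=9 h): 80·exp(−0.05332·9) = 49.509 mg/L
Dose 5 (440 mg at t=12 h): 440·exp(−0.05332·6) = 319.533 mg/L
Dose 6 (325 mg at t=15 h): 325·exp(−0.05332·3) = 276.959 mg/L
C(18) = 187.666 + 69.661 + 224.138 + 49.509 + 319.533 + 276.959 = 1127.465 mg/L

1127.465 mg/L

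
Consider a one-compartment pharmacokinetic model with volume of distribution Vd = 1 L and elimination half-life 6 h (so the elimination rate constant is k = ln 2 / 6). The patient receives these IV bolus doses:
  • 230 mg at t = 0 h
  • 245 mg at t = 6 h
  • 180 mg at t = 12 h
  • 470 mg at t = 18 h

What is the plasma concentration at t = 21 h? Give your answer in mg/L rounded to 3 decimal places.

k = ln 2 / 6 = 0.11552 per h
Dose 1 (230 mg at t=0 h): 230·exp(−0.11552·21) = 20.329 mg/L
Dose 2 (245 mg at t=6 h): 245·exp(−0.11552·15) = 43.310 mg/L
Dose 3 (180 mg at t=12 h): 180·exp(−0.11552·9) = 63.640 mg/L
Dose 4 (470 mg at t=18 h): 470·exp(−0.11552·3) = 332.340 mg/L
C(21) = 20.329 + 43.310 + 63.640 + 332.340 = 459.619 mg/L

459.619 mg/L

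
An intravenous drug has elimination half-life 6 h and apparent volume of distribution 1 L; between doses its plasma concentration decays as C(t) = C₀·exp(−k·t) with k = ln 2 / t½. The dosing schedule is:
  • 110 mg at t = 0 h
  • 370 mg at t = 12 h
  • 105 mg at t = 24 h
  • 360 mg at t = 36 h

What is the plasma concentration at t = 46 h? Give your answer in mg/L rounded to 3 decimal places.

k = ln 2 / 6 = 0.11552 per h
Dose 1 (110 mg at t=0 h): 110·exp(−0.11552·46) = 0.541 mg/L
Dose 2 (370 mg at t=12 h): 370·exp(−0.11552·34) = 7.284 mg/L
Dose 3 (105 mg at t=24 h): 105·exp(−0.11552·22) = 8.268 mg/L
Dose 4 (360 mg at t=36 h): 360·exp(−0.11552·10) = 113.393 mg/L
C(46) = 0.541 + 7.284 + 8.268 + 113.393 = 129.486 mg/L

129.486 mg/L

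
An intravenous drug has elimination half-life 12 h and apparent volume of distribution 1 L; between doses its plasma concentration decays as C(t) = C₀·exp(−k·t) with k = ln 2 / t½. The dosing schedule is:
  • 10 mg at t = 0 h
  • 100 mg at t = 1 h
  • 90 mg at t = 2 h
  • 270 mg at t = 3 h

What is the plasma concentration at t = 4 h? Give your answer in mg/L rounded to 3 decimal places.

k = ln 2 / 12 = 0.05776 per h
Dose 1 (10 mg at t=0 h): 10·exp(−0.05776·4) = 7.937 mg/L
Dose 2 (100 mg at t=1 h): 100·exp(−0.05776·3) = 84.090 mg/L
Dose 3 (90 mg at t=2 h): 90·exp(−0.05776·2) = 80.181 mg/L
Dose 4 (270 mg at t=3 h): 270·exp(−0.05776·1) = 254.846 mg/L
C(4) = 7.937 + 84.090 + 80.181 + 254.846 = 427.054 mg/L

427.054 mg/L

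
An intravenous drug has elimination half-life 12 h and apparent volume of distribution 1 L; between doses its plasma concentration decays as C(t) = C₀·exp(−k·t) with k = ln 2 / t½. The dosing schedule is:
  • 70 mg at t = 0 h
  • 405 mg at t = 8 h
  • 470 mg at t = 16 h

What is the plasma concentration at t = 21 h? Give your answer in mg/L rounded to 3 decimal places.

564.048 mg/L

k = ln 2 / 12 = 0.05776 per h
Dose 1 (70 mg at t=0 h): 70·exp(−0.05776·21) = 20.811 mg/L
Dose 2 (405 mg at t=8 h): 405·exp(−0.05776·13) = 191.135 mg/L
Dose 3 (470 mg at t=16 h): 470·exp(−0.05776·5) = 352.102 mg/L
C(21) = 20.811 + 191.135 + 352.102 = 564.048 mg/L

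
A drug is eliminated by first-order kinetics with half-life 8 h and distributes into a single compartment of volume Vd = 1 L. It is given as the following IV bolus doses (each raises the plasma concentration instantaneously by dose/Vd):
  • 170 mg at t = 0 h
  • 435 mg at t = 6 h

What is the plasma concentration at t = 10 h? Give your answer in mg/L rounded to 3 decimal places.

k = ln 2 / 8 = 0.08664 per h
Dose 1 (170 mg at t=0 h): 170·exp(−0.08664·10) = 71.476 mg/L
Dose 2 (435 mg at t=6 h): 435·exp(−0.08664·4) = 307.591 mg/L
C(10) = 71.476 + 307.591 = 379.068 mg/L

379.068 mg/L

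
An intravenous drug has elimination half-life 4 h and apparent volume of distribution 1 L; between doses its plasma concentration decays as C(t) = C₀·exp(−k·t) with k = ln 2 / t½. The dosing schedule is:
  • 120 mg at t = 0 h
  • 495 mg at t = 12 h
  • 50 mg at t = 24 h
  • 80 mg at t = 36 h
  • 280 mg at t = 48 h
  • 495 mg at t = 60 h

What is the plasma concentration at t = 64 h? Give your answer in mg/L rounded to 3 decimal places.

265.736 mg/L

k = ln 2 / 4 = 0.17329 per h
Dose 1 (120 mg at t=0 h): 120·exp(−0.17329·64) = 0.002 mg/L
Dose 2 (495 mg at t=12 h): 495·exp(−0.17329·52) = 0.060 mg/L
Dose 3 (50 mg at t=24 h): 50·exp(−0.17329·40) = 0.049 mg/L
Dose 4 (80 mg at t=36 h): 80·exp(−0.17329·28) = 0.625 mg/L
Dose 5 (280 mg at t=48 h): 280·exp(−0.17329·16) = 17.500 mg/L
Dose 6 (495 mg at t=60 h): 495·exp(−0.17329·4) = 247.500 mg/L
C(64) = 0.002 + 0.060 + 0.049 + 0.625 + 17.500 + 247.500 = 265.736 mg/L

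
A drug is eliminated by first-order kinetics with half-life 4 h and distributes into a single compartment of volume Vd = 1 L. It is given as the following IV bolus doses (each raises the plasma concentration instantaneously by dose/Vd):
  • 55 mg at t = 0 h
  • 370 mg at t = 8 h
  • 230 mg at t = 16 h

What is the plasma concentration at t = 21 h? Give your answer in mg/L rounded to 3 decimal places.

k = ln 2 / 4 = 0.17329 per h
Dose 1 (55 mg at t=0 h): 55·exp(−0.17329·21) = 1.445 mg/L
Dose 2 (370 mg at t=8 h): 370·exp(−0.17329·13) = 38.891 mg/L
Dose 3 (230 mg at t=16 h): 230·exp(−0.17329·5) = 96.703 mg/L
C(21) = 1.445 + 38.891 + 96.703 = 137.040 mg/L

137.040 mg/L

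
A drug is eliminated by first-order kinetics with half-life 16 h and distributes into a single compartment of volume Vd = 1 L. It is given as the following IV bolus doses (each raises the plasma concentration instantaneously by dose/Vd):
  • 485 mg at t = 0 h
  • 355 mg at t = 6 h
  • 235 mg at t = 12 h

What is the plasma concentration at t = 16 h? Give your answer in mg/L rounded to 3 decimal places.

k = ln 2 / 16 = 0.04332 per h
Dose 1 (485 mg at t=0 h): 485·exp(−0.04332·16) = 242.500 mg/L
Dose 2 (355 mg at t=6 h): 355·exp(−0.04332·10) = 230.189 mg/L
Dose 3 (235 mg at t=12 h): 235·exp(−0.04332·4) = 197.611 mg/L
C(16) = 242.500 + 230.189 + 197.611 = 670.300 mg/L

670.300 mg/L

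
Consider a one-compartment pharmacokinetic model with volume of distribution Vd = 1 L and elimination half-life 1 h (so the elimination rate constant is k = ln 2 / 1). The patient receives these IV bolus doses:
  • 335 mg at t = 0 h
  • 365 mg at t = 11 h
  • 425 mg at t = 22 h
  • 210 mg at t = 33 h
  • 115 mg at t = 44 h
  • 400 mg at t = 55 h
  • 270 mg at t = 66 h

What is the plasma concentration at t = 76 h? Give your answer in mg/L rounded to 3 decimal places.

k = ln 2 / 1 = 0.69315 per h
Dose 1 (335 mg at t=0 h): 335·exp(−0.69315·76) = 0.000 mg/L
Dose 2 (365 mg at t=11 h): 365·exp(−0.69315·65) = 0.000 mg/L
Dose 3 (425 mg at t=22 h): 425·exp(−0.69315·54) = 0.000 mg/L
Dose 4 (210 mg at t=33 h): 210·exp(−0.69315·43) = 0.000 mg/L
Dose 5 (115 mg at t=44 h): 115·exp(−0.69315·32) = 0.000 mg/L
Dose 6 (400 mg at t=55 h): 400·exp(−0.69315·21) = 0.000 mg/L
Dose 7 (270 mg at t=66 h): 270·exp(−0.69315·10) = 0.264 mg/L
C(76) = 0.000 + 0.000 + 0.000 + 0.000 + 0.000 + 0.000 + 0.264 = 0.264 mg/L

0.264 mg/L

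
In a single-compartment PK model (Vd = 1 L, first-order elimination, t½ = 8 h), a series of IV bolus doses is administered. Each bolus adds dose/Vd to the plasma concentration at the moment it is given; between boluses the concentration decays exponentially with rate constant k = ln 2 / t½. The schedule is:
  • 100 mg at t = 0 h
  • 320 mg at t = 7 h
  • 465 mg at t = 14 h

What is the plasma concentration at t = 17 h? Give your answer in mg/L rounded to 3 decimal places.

k = ln 2 / 8 = 0.08664 per h
Dose 1 (100 mg at t=0 h): 100·exp(−0.08664·17) = 22.925 mg/L
Dose 2 (320 mg at t=7 h): 320·exp(−0.08664·10) = 134.543 mg/L
Dose 3 (465 mg at t=14 h): 465·exp(−0.08664·3) = 358.564 mg/L
C(17) = 22.925 + 134.543 + 358.564 = 516.033 mg/L

516.033 mg/L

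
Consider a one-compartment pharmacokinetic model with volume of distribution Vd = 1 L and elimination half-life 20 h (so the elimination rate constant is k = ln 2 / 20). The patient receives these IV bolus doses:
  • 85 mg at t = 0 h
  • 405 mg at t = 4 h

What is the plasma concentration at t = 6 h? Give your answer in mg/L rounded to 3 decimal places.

446.920 mg/L

k = ln 2 / 20 = 0.03466 per h
Dose 1 (85 mg at t=0 h): 85·exp(−0.03466·6) = 69.041 mg/L
Dose 2 (405 mg at t=4 h): 405·exp(−0.03466·2) = 377.878 mg/L
C(6) = 69.041 + 377.878 = 446.920 mg/L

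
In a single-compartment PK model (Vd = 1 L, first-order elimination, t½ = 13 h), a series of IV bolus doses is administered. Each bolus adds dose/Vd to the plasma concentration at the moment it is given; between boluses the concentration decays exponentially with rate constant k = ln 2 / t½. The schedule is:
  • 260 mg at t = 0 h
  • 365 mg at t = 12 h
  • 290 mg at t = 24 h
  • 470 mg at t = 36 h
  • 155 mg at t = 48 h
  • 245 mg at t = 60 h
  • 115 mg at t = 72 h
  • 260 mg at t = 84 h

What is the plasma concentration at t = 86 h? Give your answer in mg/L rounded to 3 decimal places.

422.928 mg/L

k = ln 2 / 13 = 0.05332 per h
Dose 1 (260 mg at t=0 h): 260·exp(−0.05332·86) = 2.652 mg/L
Dose 2 (365 mg at t=12 h): 365·exp(−0.05332·74) = 7.059 mg/L
Dose 3 (290 mg at t=24 h): 290·exp(−0.05332·62) = 10.634 mg/L
Dose 4 (470 mg at t=36 h): 470·exp(−0.05332·50) = 32.681 mg/L
Dose 5 (155 mg at t=48 h): 155·exp(−0.05332·38) = 20.436 mg/L
Dose 6 (245 mg at t=60 h): 245·exp(−0.05332·26) = 61.250 mg/L
Dose 7 (115 mg at t=72 h): 115·exp(−0.05332·14) = 54.514 mg/L
Dose 8 (260 mg at t=84 h): 260·exp(−0.05332·2) = 233.701 mg/L
C(86) = 2.652 + 7.059 + 10.634 + 32.681 + 20.436 + 61.250 + 54.514 + 233.701 = 422.928 mg/L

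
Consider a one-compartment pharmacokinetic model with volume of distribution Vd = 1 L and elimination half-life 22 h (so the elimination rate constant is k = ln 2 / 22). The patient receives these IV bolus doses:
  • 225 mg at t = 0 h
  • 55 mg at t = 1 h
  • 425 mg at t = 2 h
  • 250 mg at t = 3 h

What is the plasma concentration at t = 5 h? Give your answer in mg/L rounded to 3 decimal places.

k = ln 2 / 22 = 0.03151 per h
Dose 1 (225 mg at t=0 h): 225·exp(−0.03151·5) = 192.206 mg/L
Dose 2 (55 mg at t=1 h): 55·exp(−0.03151·4) = 48.488 mg/L
Dose 3 (425 mg at t=2 h): 425·exp(−0.03151·3) = 386.669 mg/L
Dose 4 (250 mg at t=3 h): 250·exp(−0.03151·2) = 234.733 mg/L
C(5) = 192.206 + 48.488 + 386.669 + 234.733 = 862.095 mg/L

862.095 mg/L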